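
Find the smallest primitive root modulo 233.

3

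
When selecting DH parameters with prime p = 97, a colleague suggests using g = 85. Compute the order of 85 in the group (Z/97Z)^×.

16

Since 85 ∈ (Z/97Z)^×, its order divides φ(97) = 97 − 1 = 96 = 2^5 · 3.
Divisors of 96: 1, 2, 3, 4, 6, 8, 12, 16, 24, 32, 48, 96.
Compute 85^d (mod 97) for the divisors d until we hit 1:
85^1 ≡ 85 (mod 97)
85^2 ≡ 47 (mod 97)
85^3 ≡ 18 (mod 97)
85^4 ≡ 75 (mod 97)
85^6 ≡ 33 (mod 97)
85^8 ≡ 96 (mod 97)
85^12 ≡ 22 (mod 97)
85^16 ≡ 1 (mod 97) ✓
The smallest such exponent is 16, so the order of 85 is 16.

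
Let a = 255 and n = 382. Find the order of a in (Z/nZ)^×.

The order of 255 must divide φ(382) = φ(2)·φ(191) = 1·190 = 190 = 2 · 5 · 19.
Divisors of 190: 1, 2, 5, 10, 19, 38, 95, 190.
Check 255^d mod 382 for each divisor in increasing order:
255^1 ≡ 255 (mod 382)
255^2 ≡ 85 (mod 382)
255^5 ≡ 371 (mod 382)
255^10 ≡ 121 (mod 382)
255^19 ≡ 375 (mod 382)
255^38 ≡ 49 (mod 382)
255^95 ≡ 1 (mod 382) ✓
Therefore the multiplicative order of 255 modulo 382 is 95.

95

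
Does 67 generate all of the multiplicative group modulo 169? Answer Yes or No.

Yes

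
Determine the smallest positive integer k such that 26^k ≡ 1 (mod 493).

56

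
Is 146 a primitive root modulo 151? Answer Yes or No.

Yes

φ(151) = 151 − 1 = 150 = 2 · 3 · 5^2.
It suffices to check that the order of 146 is not a proper divisor of 150: compute 146^(150/q) for q ∈ {2, 3, 5}.
146^75 ≡ 150 (mod 151)  [q = 2: ≢ 1 ✓]
146^50 ≡ 32 (mod 151)  [q = 3: ≢ 1 ✓]
146^30 ≡ 8 (mod 151)  [q = 5: ≢ 1 ✓]
None equal 1, so ord_151(146) = 150: 146 is a primitive root.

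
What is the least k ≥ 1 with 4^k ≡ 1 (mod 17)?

4

Since 4 ∈ (Z/17Z)^×, its order divides φ(17) = 17 − 1 = 16 = 2^4.
Divisors of 16: 1, 2, 4, 8, 16.
Test each divisor d:
4^1 ≡ 4
4^2 ≡ 16
4^4 ≡ 1
Therefore the multiplicative order of 4 modulo 17 is 4.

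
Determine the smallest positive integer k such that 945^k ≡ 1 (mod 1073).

36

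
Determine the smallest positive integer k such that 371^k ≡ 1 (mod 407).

ord(371) | φ(407) = φ(11·37) = (11−1)·(37−1) = 10·36 = 360 = 2^3 · 3^2 · 5.
Divisors of 360: 1, 2, 3, 4, 5, 6, 8, 9, 10, 12, 15, 18, 20, 24, 30, 36, 40, 45, 60, 72, 90, 120, 180, 360.
Test each divisor d:
371^1 ≡ 371 (mod 407)
371^2 ≡ 75 (mod 407)
371^3 ≡ 149 (mod 407)
371^4 ≡ 334 (mod 407)
371^5 ≡ 186 (mod 407)
371^6 ≡ 223 (mod 407)
371^8 ≡ 38 (mod 407)
371^9 ≡ 260 (mod 407)
371^10 ≡ 1 (mod 407) ✓
Hence ord(371) = 10.

10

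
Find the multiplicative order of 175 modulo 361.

ord(175) | φ(361) = φ(19^2) = 19·(19−1) = 342 = 2 · 3^2 · 19.
Divisors of 342: 1, 2, 3, 6, 9, 18, 19, 38, 57, 114, 171, 342.
Compute 175^d (mod 361) for the divisors d until we hit 1:
175^1 ≡ 175 (mod 361)
175^2 ≡ 301 (mod 361)
175^3 ≡ 330 (mod 361)
175^6 ≡ 239 (mod 361)
175^9 ≡ 172 (mod 361)
175^18 ≡ 343 (mod 361)
175^19 ≡ 99 (mod 361)
175^38 ≡ 54 (mod 361)
175^57 ≡ 292 (mod 361)
175^114 ≡ 68 (mod 361)
175^171 ≡ 1 (mod 361) ✓
Therefore the multiplicative order of 175 modulo 361 is 171.

171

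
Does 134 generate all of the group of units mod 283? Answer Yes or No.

No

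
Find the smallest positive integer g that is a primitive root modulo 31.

3

φ(31) = 31 − 1 = 30 = 2 · 3 · 5.
Test candidates g = 2, 3, … against the prime factors q ∈ {2, 3, 5} of φ(31): g is a generator iff g^(30/q) ≢ 1 for every such q.
g = 2: 2^15 ≡ 1 — hits 1, so not a primitive root.
g = 3: 3^15 ≡ 30; 3^10 ≡ 25; 3^6 ≡ 16 — none is 1, so 3 is a primitive root.
Hence the least primitive root of 31 is 3.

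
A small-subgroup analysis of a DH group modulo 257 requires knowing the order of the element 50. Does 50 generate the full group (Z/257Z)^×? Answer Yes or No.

No

φ(257) = 257 − 1 = 256 = 2^8.
An element g generates (Z/257Z)^× iff g^(256/q) ≢ 1 (mod 257) for each prime q ∈ {2}.
50^128 ≡ 1 (mod 257)  [q = 2: ≡ 1 ✗]
Since 50^128 ≡ 1, the order of 50 divides 128 < 256, so 50 is not a primitive root.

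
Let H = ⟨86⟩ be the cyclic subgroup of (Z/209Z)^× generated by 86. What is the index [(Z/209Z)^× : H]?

2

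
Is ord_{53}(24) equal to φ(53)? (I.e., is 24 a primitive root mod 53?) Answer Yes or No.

φ(53) = 53 − 1 = 52 = 2^2 · 13.
It suffices to check that the order of 24 is not a proper divisor of 52: compute 24^(52/q) for q ∈ {2, 13}.
24^26 ≡ 1 (mod 53)  [q = 2: ≡ 1 ✗]
24^4 ≡ 49 (mod 53)  [q = 13: ≢ 1 ✓]
The check at q = 2 fails, so 24 generates a proper subgroup.

No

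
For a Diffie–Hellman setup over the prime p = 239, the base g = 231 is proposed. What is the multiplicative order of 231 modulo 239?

Since 231 ∈ (Z/239Z)^×, its order divides φ(239) = 239 − 1 = 238 = 2 · 7 · 17.
Divisors of 238: 1, 2, 7, 14, 17, 34, 119, 238.
Compute 231^d (mod 239) for the divisors d until we hit 1:
231^1 ≡ 231
231^2 ≡ 64
231^7 ≡ 73
231^14 ≡ 71
231^17 ≡ 215
231^34 ≡ 98
231^119 ≡ 238
231^238 ≡ 1
So ord_239(231) = 238.

238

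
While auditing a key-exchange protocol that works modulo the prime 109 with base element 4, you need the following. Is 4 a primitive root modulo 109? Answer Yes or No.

φ(109) = 109 − 1 = 108 = 2^2 · 3^3.
Test 4^(108/q) mod 109 for each prime factor q of 108:
4^54 ≡ 1 (mod 109)  [q = 2: ≡ 1 ✗]
4^36 ≡ 1 (mod 109)  [q = 3: ≡ 1 ✗]
4^54 ≡ 1 shows ord(4) | 54, strictly less than φ(109); not a primitive root.

No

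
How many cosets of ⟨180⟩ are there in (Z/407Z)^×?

2

ord(180) | φ(407) = φ(11·37) = (11−1)·(37−1) = 10·36 = 360 = 2^3 · 3^2 · 5.
Divisors of 360: 1, 2, 3, 4, 5, 6, 8, 9, 10, 12, 15, 18, 20, 24, 30, 36, 40, 45, 60, 72, 90, 120, 180, 360.
Compute 180^d (mod 407) for the divisors d until we hit 1:
180^1 ≡ 180
180^2 ≡ 247
180^3 ≡ 97
180^4 ≡ 366
180^5 ≡ 353
180^6 ≡ 48
180^8 ≡ 53
180^9 ≡ 179
180^10 ≡ 67
180^12 ≡ 269
180^15 ≡ 45
180^18 ≡ 295
180^20 ≡ 12
180^24 ≡ 322
180^30 ≡ 397
180^36 ≡ 334
180^40 ≡ 144
180^45 ≡ 364
180^60 ≡ 100
180^72 ≡ 38
180^90 ≡ 221
180^120 ≡ 232
180^180 ≡ 1
The order of 180 is 180, so the subgroup it generates has 180 elements.
The index is φ(407) / ord(180) = 360 / 180 = 2.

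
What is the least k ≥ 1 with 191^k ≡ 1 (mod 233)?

Since 191 ∈ (Z/233Z)^×, its order divides φ(233) = 233 − 1 = 232 = 2^3 · 29.
Divisors of 232: 1, 2, 4, 8, 29, 58, 116, 232.
Compute 191^d (mod 233) for the divisors d until we hit 1:
191^1 ≡ 191 (mod 233)
191^2 ≡ 133 (mod 233)
191^4 ≡ 214 (mod 233)
191^8 ≡ 128 (mod 233)
191^29 ≡ 136 (mod 233)
191^58 ≡ 89 (mod 233)
191^116 ≡ 232 (mod 233)
191^232 ≡ 1 (mod 233) ✓
So ord_233(191) = 232.

232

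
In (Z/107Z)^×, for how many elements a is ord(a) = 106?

52

φ(107) = 107 − 1 = 106 = 2 · 53.
Since (Z/107Z)^× is cyclic of order 106, the number of elements of order d is φ(d) when d | 106 and 0 otherwise.
106 = 2 · 53 divides 106, and φ(106) = 52.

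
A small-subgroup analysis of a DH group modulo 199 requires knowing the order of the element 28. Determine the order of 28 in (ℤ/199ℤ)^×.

33

By Lagrange's theorem, ord_199(28) divides φ(199) = 199 − 1 = 198 = 2 · 3^2 · 11.
Divisors of 198: 1, 2, 3, 6, 9, 11, 18, 22, 33, 66, 99, 198.
Check 28^d mod 199 for each divisor in increasing order:
28^1 ≡ 28
28^2 ≡ 187
28^3 ≡ 62
28^6 ≡ 63
28^9 ≡ 125
28^11 ≡ 92
28^18 ≡ 103
28^22 ≡ 106
28^33 ≡ 1
Hence ord(28) = 33.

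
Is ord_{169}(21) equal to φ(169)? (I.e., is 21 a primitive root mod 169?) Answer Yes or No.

No

φ(169) = φ(13^2) = 13·(13−1) = 156 = 2^2 · 3 · 13.
It suffices to check that the order of 21 is not a proper divisor of 156: compute 21^(156/q) for q ∈ {2, 3, 13}.
21^78 ≡ 168 (mod 169)  [q = 2: ≢ 1 ✓]
21^52 ≡ 1 (mod 169)  [q = 3: ≡ 1 ✗]
21^12 ≡ 53 (mod 169)  [q = 13: ≢ 1 ✓]
The check at q = 3 fails, so 21 generates a proper subgroup.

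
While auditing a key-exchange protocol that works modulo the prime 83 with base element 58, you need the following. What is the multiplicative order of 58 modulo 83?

82

ord(58) | φ(83) = 83 − 1 = 82 = 2 · 41.
Divisors of 82: 1, 2, 41, 82.
Compute 58^d (mod 83) for the divisors d until we hit 1:
58^1 ≡ 58
58^2 ≡ 44
58^41 ≡ 82
58^82 ≡ 1
Therefore the multiplicative order of 58 modulo 83 is 82.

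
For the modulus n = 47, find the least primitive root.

5

φ(47) = 47 − 1 = 46 = 2 · 23.
Test candidates g = 2, 3, … against the prime factors q ∈ {2, 23} of φ(47): g is a generator iff g^(46/q) ≢ 1 for every such q.
g = 2: 2^23 ≡ 1 — hits 1, so not a primitive root.
g = 3: 3^23 ≡ 1 — hits 1, so not a primitive root.
g = 4: 4^23 ≡ 1 — hits 1, so not a primitive root.
g = 5: 5^23 ≡ 46; 5^2 ≡ 25 — none is 1, so 5 is a primitive root.
So 5 is the smallest generator of (Z/47Z)^×.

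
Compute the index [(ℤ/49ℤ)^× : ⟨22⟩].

The order of 22 must divide φ(49) = φ(7^2) = 7·(7−1) = 42 = 2 · 3 · 7.
Divisors of 42: 1, 2, 3, 6, 7, 14, 21, 42.
Evaluate successive powers at the divisors of 42:
22^1 ≡ 22 (mod 49)
22^2 ≡ 43 (mod 49)
22^3 ≡ 15 (mod 49)
22^6 ≡ 29 (mod 49)
22^7 ≡ 1 (mod 49) ✓
So ord_49(22) = 7, hence |⟨22⟩| = 7.
The index is φ(49) / ord(22) = 42 / 7 = 6.

6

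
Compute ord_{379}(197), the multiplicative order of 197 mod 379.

27

By Lagrange's theorem, ord_379(197) divides φ(379) = 379 − 1 = 378 = 2 · 3^3 · 7.
Divisors of 378: 1, 2, 3, 6, 7, 9, 14, 18, 21, 27, 42, 54, 63, 126, 189, 378.
Check 197^d mod 379 for each divisor in increasing order:
197^1 ≡ 197
197^2 ≡ 151
197^3 ≡ 185
197^6 ≡ 115
197^7 ≡ 294
197^9 ≡ 51
197^14 ≡ 24
197^18 ≡ 327
197^21 ≡ 234
197^27 ≡ 1
Hence ord(197) = 27.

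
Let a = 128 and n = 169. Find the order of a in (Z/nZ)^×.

156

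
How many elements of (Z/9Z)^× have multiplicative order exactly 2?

φ(9) = φ(3^2) = 3·(3−1) = 6 = 2 · 3.
Since (Z/9Z)^× is cyclic of order 6, the number of elements of order d is φ(d) when d | 6 and 0 otherwise.
2 | 6, and φ(2) = 2 − 1 = 1.

1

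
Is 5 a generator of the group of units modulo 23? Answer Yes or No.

Yes

φ(23) = 23 − 1 = 22 = 2 · 11.
It suffices to check that the order of 5 is not a proper divisor of 22: compute 5^(22/q) for q ∈ {2, 11}.
5^11 ≡ 22 (mod 23)  [q = 2: ≢ 1 ✓]
5^2 ≡ 2 (mod 23)  [q = 11: ≢ 1 ✓]
None equal 1, so ord_23(5) = 22: 5 is a primitive root.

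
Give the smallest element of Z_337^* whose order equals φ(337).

φ(337) = 337 − 1 = 336 = 2^4 · 3 · 7.
Test candidates g = 2, 3, … against the prime factors q ∈ {2, 3, 7} of φ(337): g is a generator iff g^(336/q) ≢ 1 for every such q.
g = 2: 2^168 ≡ 1 — hits 1, so not a primitive root.
g = 3: 3^168 ≡ 1 — hits 1, so not a primitive root.
g = 4: 4^168 ≡ 1 — hits 1, so not a primitive root.
g = 5: 5^168 ≡ 336; 5^112 ≡ 1 — hits 1, so not a primitive root.
g = 6: 6^168 ≡ 1 — hits 1, so not a primitive root.
g = 7: 7^168 ≡ 1 — hits 1, so not a primitive root.
g = 8: 8^168 ≡ 1 — hits 1, so not a primitive root.
g = 9: 9^168 ≡ 1 — hits 1, so not a primitive root.
g = 10: 10^168 ≡ 336; 10^112 ≡ 128; 10^48 ≡ 175 — none is 1, so 10 is a primitive root.
The smallest primitive root modulo 337 is 10.

10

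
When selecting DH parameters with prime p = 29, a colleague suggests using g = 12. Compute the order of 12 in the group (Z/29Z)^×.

Since 12 ∈ (Z/29Z)^×, its order divides φ(29) = 29 − 1 = 28 = 2^2 · 7.
Divisors of 28: 1, 2, 4, 7, 14, 28.
Compute 12^d (mod 29) for the divisors d until we hit 1:
12^1 ≡ 12 (mod 29)
12^2 ≡ 28 (mod 29)
12^4 ≡ 1 (mod 29) ✓
The smallest such exponent is 4, so the order of 12 is 4.

4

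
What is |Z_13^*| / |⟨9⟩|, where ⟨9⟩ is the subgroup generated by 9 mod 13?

The order of 9 must divide φ(13) = 13 − 1 = 12 = 2^2 · 3.
Divisors of 12: 1, 2, 3, 4, 6, 12.
Evaluate successive powers at the divisors of 12:
9^1 ≡ 9 (mod 13)
9^2 ≡ 3 (mod 13)
9^3 ≡ 1 (mod 13) ✓
So ord_13(9) = 3, hence |⟨9⟩| = 3.
Index = |(Z/13Z)^×| / |⟨9⟩| = 12 / 3 = 4.

4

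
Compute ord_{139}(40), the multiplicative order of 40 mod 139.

138

By Lagrange's theorem, ord_139(40) divides φ(139) = 139 − 1 = 138 = 2 · 3 · 23.
Divisors of 138: 1, 2, 3, 6, 23, 46, 69, 138.
Evaluate successive powers at the divisors of 138:
40^1 ≡ 40 (mod 139)
40^2 ≡ 71 (mod 139)
40^3 ≡ 60 (mod 139)
40^6 ≡ 125 (mod 139)
40^23 ≡ 43 (mod 139)
40^46 ≡ 42 (mod 139)
40^69 ≡ 138 (mod 139)
40^138 ≡ 1 (mod 139) ✓
Therefore the multiplicative order of 40 modulo 139 is 138.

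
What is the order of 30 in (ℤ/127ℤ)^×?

63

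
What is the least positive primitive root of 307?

φ(307) = 307 − 1 = 306 = 2 · 3^2 · 17.
g is a primitive root iff g^(306/q) ≢ 1 (mod 307) for each prime q ∈ {2, 3, 17}.
g = 2: 2^153 ≡ 306; 2^102 ≡ 1 — hits 1, so not a primitive root.
g = 3: 3^153 ≡ 306; 3^102 ≡ 1 — hits 1, so not a primitive root.
g = 4: 4^153 ≡ 1 — hits 1, so not a primitive root.
g = 5: 5^153 ≡ 306; 5^102 ≡ 289; 5^18 ≡ 81 — none is 1, so 5 is a primitive root.
So 5 is the smallest generator of (Z/307Z)^×.

5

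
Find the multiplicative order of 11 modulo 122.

4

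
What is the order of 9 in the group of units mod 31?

15

By Lagrange's theorem, ord_31(9) divides φ(31) = 31 − 1 = 30 = 2 · 3 · 5.
Divisors of 30: 1, 2, 3, 5, 6, 10, 15, 30.
Compute 9^d (mod 31) for the divisors d until we hit 1:
9^1 ≡ 9 (mod 31)
9^2 ≡ 19 (mod 31)
9^3 ≡ 16 (mod 31)
9^5 ≡ 25 (mod 31)
9^6 ≡ 8 (mod 31)
9^10 ≡ 5 (mod 31)
9^15 ≡ 1 (mod 31) ✓
The smallest such exponent is 15, so the order of 9 is 15.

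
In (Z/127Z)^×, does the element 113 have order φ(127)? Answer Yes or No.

φ(127) = 127 − 1 = 126 = 2 · 3^2 · 7.
113 is a primitive root mod 127 iff 113^(φ(127)/q) ≢ 1 for every prime q | φ(127), i.e. q ∈ {2, 3, 7}.
113^63 ≡ 1 (mod 127)  [q = 2: ≡ 1 ✗]
113^42 ≡ 107 (mod 127)  [q = 3: ≢ 1 ✓]
113^18 ≡ 8 (mod 127)  [q = 7: ≢ 1 ✓]
113^63 ≡ 1 shows ord(113) | 63, strictly less than φ(127); not a primitive root.

No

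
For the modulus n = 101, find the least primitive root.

2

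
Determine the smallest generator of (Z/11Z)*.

2

φ(11) = 11 − 1 = 10 = 2 · 5.
Test candidates g = 2, 3, … against the prime factors q ∈ {2, 5} of φ(11): g is a generator iff g^(10/q) ≢ 1 for every such q.
g = 2: 2^5 ≡ 10; 2^2 ≡ 4 — none is 1, so 2 is a primitive root.
The smallest primitive root modulo 11 is 2.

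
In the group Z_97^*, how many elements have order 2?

1

φ(97) = 97 − 1 = 96 = 2^5 · 3.
In a cyclic group of order 96, there are φ(d) elements of order d for each divisor d of 96, and zero for non-divisors.
2 | 96, and φ(2) = 2 − 1 = 1.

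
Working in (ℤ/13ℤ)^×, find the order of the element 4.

The order of 4 must divide φ(13) = 13 − 1 = 12 = 2^2 · 3.
Divisors of 12: 1, 2, 3, 4, 6, 12.
Compute 4^d (mod 13) for the divisors d until we hit 1:
4^1 ≡ 4 (mod 13)
4^2 ≡ 3 (mod 13)
4^3 ≡ 12 (mod 13)
4^4 ≡ 9 (mod 13)
4^6 ≡ 1 (mod 13) ✓
The smallest such exponent is 6, so the order of 4 is 6.

6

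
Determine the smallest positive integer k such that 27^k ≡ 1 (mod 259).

The order of 27 must divide φ(259) = φ(7·37) = (7−1)·(37−1) = 6·36 = 216 = 2^3 · 3^3.
Divisors of 216: 1, 2, 3, 4, 6, 8, 9, 12, 18, 24, 27, 36, 54, 72, 108, 216.
Check 27^d mod 259 for each divisor in increasing order:
27^1 ≡ 27
27^2 ≡ 211
27^3 ≡ 258
27^4 ≡ 232
27^6 ≡ 1
Therefore the multiplicative order of 27 modulo 259 is 6.

6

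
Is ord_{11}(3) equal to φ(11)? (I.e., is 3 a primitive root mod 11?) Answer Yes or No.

φ(11) = 11 − 1 = 10 = 2 · 5.
3 is a primitive root mod 11 iff 3^(φ(11)/q) ≢ 1 for every prime q | φ(11), i.e. q ∈ {2, 5}.
3^5 ≡ 1 (mod 11)  [q = 2: ≡ 1 ✗]
3^2 ≡ 9 (mod 11)  [q = 5: ≢ 1 ✓]
3^5 ≡ 1 shows ord(3) | 5, strictly less than φ(11); not a primitive root.

No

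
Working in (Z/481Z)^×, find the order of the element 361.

18

Since 361 ∈ (Z/481Z)^×, its order divides φ(481) = φ(13·37) = (13−1)·(37−1) = 12·36 = 432 = 2^4 · 3^3.
Divisors of 432: 1, 2, 3, 4, 6, 8, 9, 12, 16, 18, 24, 27, 36, 48, 54, 72, 108, 144, 216, 432.
Test each divisor d:
361^1 ≡ 361
361^2 ≡ 451
361^3 ≡ 233
361^4 ≡ 419
361^6 ≡ 417
361^8 ≡ 477
361^9 ≡ 480
361^12 ≡ 248
361^16 ≡ 16
361^18 ≡ 1
Hence ord(361) = 18.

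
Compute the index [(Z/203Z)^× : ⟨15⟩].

6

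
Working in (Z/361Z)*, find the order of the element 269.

342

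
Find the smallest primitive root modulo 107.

φ(107) = 107 − 1 = 106 = 2 · 53.
g is a primitive root iff g^(106/q) ≢ 1 (mod 107) for each prime q ∈ {2, 53}.
g = 2: 2^53 ≡ 106; 2^2 ≡ 4 — none is 1, so 2 is a primitive root.
The smallest primitive root modulo 107 is 2.

2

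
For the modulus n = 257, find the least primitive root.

3

φ(257) = 257 − 1 = 256 = 2^8.
g is a primitive root iff g^(256/q) ≢ 1 (mod 257) for each prime q ∈ {2}.
g = 2: 2^128 ≡ 1 — hits 1, so not a primitive root.
g = 3: 3^128 ≡ 256 — none is 1, so 3 is a primitive root.
Hence the least primitive root of 257 is 3.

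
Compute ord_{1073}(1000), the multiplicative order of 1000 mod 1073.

28

The order of 1000 must divide φ(1073) = φ(29·37) = (29−1)·(37−1) = 28·36 = 1008 = 2^4 · 3^2 · 7.
Divisors of 1008: 1, 2, 3, 4, 6, 7, 8, 9, 12, 14, 16, 18, 21, 24, 28, 36, 42, 48, 56, 63, 72, 84, 112, 126, 144, 168, 252, 336, 504, 1008.
Test each divisor d:
1000^1 ≡ 1000
1000^2 ≡ 1037
1000^3 ≡ 482
1000^4 ≡ 223
1000^6 ≡ 556
1000^7 ≡ 186
1000^8 ≡ 371
1000^9 ≡ 815
1000^12 ≡ 112
1000^14 ≡ 260
1000^16 ≡ 297
1000^18 ≡ 38
1000^21 ≡ 75
1000^24 ≡ 741
1000^28 ≡ 1
The smallest such exponent is 28, so the order of 1000 is 28.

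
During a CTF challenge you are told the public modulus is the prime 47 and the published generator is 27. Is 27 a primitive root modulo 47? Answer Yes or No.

φ(47) = 47 − 1 = 46 = 2 · 23.
An element g generates (Z/47Z)^× iff g^(46/q) ≢ 1 (mod 47) for each prime q ∈ {2, 23}.
27^23 ≡ 1 (mod 47)  [q = 2: ≡ 1 ✗]
27^2 ≡ 24 (mod 47)  [q = 23: ≢ 1 ✓]
27^23 ≡ 1 shows ord(27) | 23, strictly less than φ(47); not a primitive root.

No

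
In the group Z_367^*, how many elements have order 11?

0

φ(367) = 367 − 1 = 366 = 2 · 3 · 61.
(Z/367Z)^× is cyclic (|G| = 366); a cyclic group of order m has exactly φ(d) elements of each order d | m, and none otherwise.
Since 11 ∤ 366, the count is 0.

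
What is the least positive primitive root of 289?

3

φ(289) = φ(17^2) = 17·(17−1) = 272 = 2^4 · 17.
Test candidates g = 2, 3, … against the prime factors q ∈ {2, 17} of φ(289): g is a generator iff g^(272/q) ≢ 1 for every such q.
g = 2: 2^136 ≡ 1 — hits 1, so not a primitive root.
g = 3: 3^136 ≡ 288; 3^16 ≡ 171 — none is 1, so 3 is a primitive root.
The smallest primitive root modulo 289 is 3.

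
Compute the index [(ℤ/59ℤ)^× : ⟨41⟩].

2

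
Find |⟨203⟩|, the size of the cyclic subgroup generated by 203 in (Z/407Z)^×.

Since 203 ∈ (Z/407Z)^×, its order divides φ(407) = φ(11·37) = (11−1)·(37−1) = 10·36 = 360 = 2^3 · 3^2 · 5.
Divisors of 360: 1, 2, 3, 4, 5, 6, 8, 9, 10, 12, 15, 18, 20, 24, 30, 36, 40, 45, 60, 72, 90, 120, 180, 360.
Compute 203^d (mod 407) for the divisors d until we hit 1:
203^1 ≡ 203
203^2 ≡ 102
203^3 ≡ 356
203^4 ≡ 229
203^5 ≡ 89
203^6 ≡ 159
203^8 ≡ 345
203^9 ≡ 31
203^10 ≡ 188
203^12 ≡ 47
203^15 ≡ 45
203^18 ≡ 147
203^20 ≡ 342
203^24 ≡ 174
203^30 ≡ 397
203^36 ≡ 38
203^40 ≡ 155
203^45 ≡ 364
203^60 ≡ 100
203^72 ≡ 223
203^90 ≡ 221
203^120 ≡ 232
203^180 ≡ 1
Hence ord(203) = 180.

180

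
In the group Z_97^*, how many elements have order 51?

0

φ(97) = 97 − 1 = 96 = 2^5 · 3.
(Z/97Z)^× is cyclic (|G| = 96); a cyclic group of order m has exactly φ(d) elements of each order d | m, and none otherwise.
51 does not divide 96, so no element of (Z/97Z)^× has order 51.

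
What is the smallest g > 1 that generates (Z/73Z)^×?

5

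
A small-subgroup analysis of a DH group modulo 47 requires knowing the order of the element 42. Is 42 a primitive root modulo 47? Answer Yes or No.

φ(47) = 47 − 1 = 46 = 2 · 23.
It suffices to check that the order of 42 is not a proper divisor of 46: compute 42^(46/q) for q ∈ {2, 23}.
42^23 ≡ 1 (mod 47)  [q = 2: ≡ 1 ✗]
42^2 ≡ 25 (mod 47)  [q = 23: ≢ 1 ✓]
Since 42^23 ≡ 1, the order of 42 divides 23 < 46, so 42 is not a primitive root.

No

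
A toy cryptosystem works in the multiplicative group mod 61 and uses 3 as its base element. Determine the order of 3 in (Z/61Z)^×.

By Lagrange's theorem, ord_61(3) divides φ(61) = 61 − 1 = 60 = 2^2 · 3 · 5.
Divisors of 60: 1, 2, 3, 4, 5, 6, 10, 12, 15, 20, 30, 60.
Evaluate successive powers at the divisors of 60:
3^1 ≡ 3 (mod 61)
3^2 ≡ 9 (mod 61)
3^3 ≡ 27 (mod 61)
3^4 ≡ 20 (mod 61)
3^5 ≡ 60 (mod 61)
3^6 ≡ 58 (mod 61)
3^10 ≡ 1 (mod 61) ✓
Therefore the multiplicative order of 3 modulo 61 is 10.

10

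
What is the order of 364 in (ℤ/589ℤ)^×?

90

ord(364) | φ(589) = φ(19·31) = (19−1)·(31−1) = 18·30 = 540 = 2^2 · 3^3 · 5.
Divisors of 540: 1, 2, 3, 4, 5, 6, 9, 10, 12, 15, 18, 20, 27, 30, 36, 45, 54, 60, 90, 108, 135, 180, 270, 540.
Compute 364^d (mod 589) for the divisors d until we hit 1:
364^1 ≡ 364
364^2 ≡ 560
364^3 ≡ 46
364^4 ≡ 252
364^5 ≡ 433
364^6 ≡ 349
364^9 ≡ 151
364^10 ≡ 187
364^12 ≡ 467
364^15 ≡ 278
364^18 ≡ 419
364^20 ≡ 218
364^27 ≡ 246
364^30 ≡ 125
364^36 ≡ 39
364^45 ≡ 588
364^54 ≡ 438
364^60 ≡ 311
364^90 ≡ 1
The smallest such exponent is 90, so the order of 364 is 90.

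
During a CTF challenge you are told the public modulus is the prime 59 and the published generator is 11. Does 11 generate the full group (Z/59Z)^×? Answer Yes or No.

Yes

φ(59) = 59 − 1 = 58 = 2 · 29.
It suffices to check that the order of 11 is not a proper divisor of 58: compute 11^(58/q) for q ∈ {2, 29}.
11^29 ≡ 58 (mod 59)  [q = 2: ≢ 1 ✓]
11^2 ≡ 3 (mod 59)  [q = 29: ≢ 1 ✓]
All checks pass, so 11 has order 58 and is a primitive root modulo 59.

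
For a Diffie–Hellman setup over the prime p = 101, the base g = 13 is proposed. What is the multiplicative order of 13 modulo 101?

ord(13) | φ(101) = 101 − 1 = 100 = 2^2 · 5^2.
Divisors of 100: 1, 2, 4, 5, 10, 20, 25, 50, 100.
Compute 13^d (mod 101) for the divisors d until we hit 1:
13^1 ≡ 13 (mod 101)
13^2 ≡ 68 (mod 101)
13^4 ≡ 79 (mod 101)
13^5 ≡ 17 (mod 101)
13^10 ≡ 87 (mod 101)
13^20 ≡ 95 (mod 101)
13^25 ≡ 100 (mod 101)
13^50 ≡ 1 (mod 101) ✓
Therefore the multiplicative order of 13 modulo 101 is 50.

50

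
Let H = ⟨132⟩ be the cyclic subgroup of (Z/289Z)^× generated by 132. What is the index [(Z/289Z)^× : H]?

4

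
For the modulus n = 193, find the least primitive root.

5

φ(193) = 193 − 1 = 192 = 2^6 · 3.
Test candidates g = 2, 3, … against the prime factors q ∈ {2, 3} of φ(193): g is a generator iff g^(192/q) ≢ 1 for every such q.
g = 2: 2^96 ≡ 1 — hits 1, so not a primitive root.
g = 3: 3^96 ≡ 1 — hits 1, so not a primitive root.
g = 4: 4^96 ≡ 1 — hits 1, so not a primitive root.
g = 5: 5^96 ≡ 192; 5^64 ≡ 84 — none is 1, so 5 is a primitive root.
Hence the least primitive root of 193 is 5.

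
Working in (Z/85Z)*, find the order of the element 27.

ord(27) | φ(85) = φ(5·17) = (5−1)·(17−1) = 4·16 = 64 = 2^6.
Divisors of 64: 1, 2, 4, 8, 16, 32, 64.
Compute 27^d (mod 85) for the divisors d until we hit 1:
27^1 ≡ 27
27^2 ≡ 49
27^4 ≡ 21
27^8 ≡ 16
27^16 ≡ 1
Hence ord(27) = 16.

16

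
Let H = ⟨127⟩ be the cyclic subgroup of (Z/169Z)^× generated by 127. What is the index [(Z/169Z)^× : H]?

Since 127 ∈ (Z/169Z)^×, its order divides φ(169) = φ(13^2) = 13·(13−1) = 156 = 2^2 · 3 · 13.
Divisors of 156: 1, 2, 3, 4, 6, 12, 13, 26, 39, 52, 78, 156.
Evaluate successive powers at the divisors of 156:
127^1 ≡ 127 (mod 169)
127^2 ≡ 74 (mod 169)
127^3 ≡ 103 (mod 169)
127^4 ≡ 68 (mod 169)
127^6 ≡ 131 (mod 169)
127^12 ≡ 92 (mod 169)
127^13 ≡ 23 (mod 169)
127^26 ≡ 22 (mod 169)
127^39 ≡ 168 (mod 169)
127^52 ≡ 146 (mod 169)
127^78 ≡ 1 (mod 169) ✓
The order of 127 is 78, so the subgroup it generates has 78 elements.
Index = |(Z/169Z)^×| / |⟨127⟩| = 156 / 78 = 2.

2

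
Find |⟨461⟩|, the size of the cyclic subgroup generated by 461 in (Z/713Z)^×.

10

By Lagrange's theorem, ord_713(461) divides φ(713) = φ(23·31) = (23−1)·(31−1) = 22·30 = 660 = 2^2 · 3 · 5 · 11.
Divisors of 660: 1, 2, 3, 4, 5, 6, 10, 11, 12, 15, 20, 22, 30, 33, 44, 55, 60, 66, 110, 132, 165, 220, 330, 660.
Evaluate successive powers at the divisors of 660:
461^1 ≡ 461 (mod 713)
461^2 ≡ 47 (mod 713)
461^3 ≡ 277 (mod 713)
461^4 ≡ 70 (mod 713)
461^5 ≡ 185 (mod 713)
461^6 ≡ 438 (mod 713)
461^10 ≡ 1 (mod 713) ✓
Hence ord(461) = 10.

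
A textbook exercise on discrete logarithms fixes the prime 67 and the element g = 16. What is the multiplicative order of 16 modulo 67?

By Lagrange's theorem, ord_67(16) divides φ(67) = 67 − 1 = 66 = 2 · 3 · 11.
Divisors of 66: 1, 2, 3, 6, 11, 22, 33, 66.
Evaluate successive powers at the divisors of 66:
16^1 ≡ 16
16^2 ≡ 55
16^3 ≡ 9
16^6 ≡ 14
16^11 ≡ 29
16^22 ≡ 37
16^33 ≡ 1
Therefore the multiplicative order of 16 modulo 67 is 33.

33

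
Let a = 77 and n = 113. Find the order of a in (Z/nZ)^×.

56

Since 77 ∈ (Z/113Z)^×, its order divides φ(113) = 113 − 1 = 112 = 2^4 · 7.
Divisors of 112: 1, 2, 4, 7, 8, 14, 16, 28, 56, 112.
Compute 77^d (mod 113) for the divisors d until we hit 1:
77^1 ≡ 77
77^2 ≡ 53
77^4 ≡ 97
77^7 ≡ 18
77^8 ≡ 30
77^14 ≡ 98
77^16 ≡ 109
77^28 ≡ 112
77^56 ≡ 1
Therefore the multiplicative order of 77 modulo 113 is 56.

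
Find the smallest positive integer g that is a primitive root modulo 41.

φ(41) = 41 − 1 = 40 = 2^3 · 5.
g is a primitive root iff g^(40/q) ≢ 1 (mod 41) for each prime q ∈ {2, 5}.
g = 2: 2^20 ≡ 1 — hits 1, so not a primitive root.
g = 3: 3^20 ≡ 40; 3^8 ≡ 1 — hits 1, so not a primitive root.
g = 4: 4^20 ≡ 1 — hits 1, so not a primitive root.
g = 5: 5^20 ≡ 1 — hits 1, so not a primitive root.
g = 6: 6^20 ≡ 40; 6^8 ≡ 10 — none is 1, so 6 is a primitive root.
So 6 is the smallest generator of (Z/41Z)^×.

6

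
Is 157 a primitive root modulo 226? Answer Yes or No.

φ(226) = φ(2)·φ(113) = 1·112 = 112 = 2^4 · 7.
157 is a primitive root mod 226 iff 157^(φ(226)/q) ≢ 1 for every prime q | φ(226), i.e. q ∈ {2, 7}.
157^56 ≡ 1 (mod 226)  [q = 2: ≡ 1 ✗]
157^16 ≡ 1 (mod 226)  [q = 7: ≡ 1 ✗]
The check at q = 2 fails, so 157 generates a proper subgroup.

No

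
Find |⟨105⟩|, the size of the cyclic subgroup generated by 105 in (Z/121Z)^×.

110

The order of 105 must divide φ(121) = φ(11^2) = 11·(11−1) = 110 = 2 · 5 · 11.
Divisors of 110: 1, 2, 5, 10, 11, 22, 55, 110.
Evaluate successive powers at the divisors of 110:
105^1 ≡ 105 (mod 121)
105^2 ≡ 14 (mod 121)
105^5 ≡ 10 (mod 121)
105^10 ≡ 100 (mod 121)
105^11 ≡ 94 (mod 121)
105^22 ≡ 3 (mod 121)
105^55 ≡ 120 (mod 121)
105^110 ≡ 1 (mod 121) ✓
Hence ord(105) = 110.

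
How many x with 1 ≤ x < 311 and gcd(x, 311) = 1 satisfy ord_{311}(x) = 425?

φ(311) = 311 − 1 = 310 = 2 · 5 · 31.
In a cyclic group of order 310, there are φ(d) elements of order d for each divisor d of 310, and zero for non-divisors.
Here 310 is not a multiple of 425, so there are no elements of order 425.

0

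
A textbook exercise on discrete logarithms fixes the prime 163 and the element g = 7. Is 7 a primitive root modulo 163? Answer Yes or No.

Yes

φ(163) = 163 − 1 = 162 = 2 · 3^4.
It suffices to check that the order of 7 is not a proper divisor of 162: compute 7^(162/q) for q ∈ {2, 3}.
7^81 ≡ 162 (mod 163)  [q = 2: ≢ 1 ✓]
7^54 ≡ 104 (mod 163)  [q = 3: ≢ 1 ✓]
Every test exponent gives a nontrivial residue, hence 7 generates the full group.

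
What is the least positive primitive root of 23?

5

φ(23) = 23 − 1 = 22 = 2 · 11.
g is a primitive root iff g^(22/q) ≢ 1 (mod 23) for each prime q ∈ {2, 11}.
g = 2: 2^11 ≡ 1 — hits 1, so not a primitive root.
g = 3: 3^11 ≡ 1 — hits 1, so not a primitive root.
g = 4: 4^11 ≡ 1 — hits 1, so not a primitive root.
g = 5: 5^11 ≡ 22; 5^2 ≡ 2 — none is 1, so 5 is a primitive root.
So 5 is the smallest generator of (Z/23Z)^×.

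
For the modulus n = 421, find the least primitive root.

2

φ(421) = 421 − 1 = 420 = 2^2 · 3 · 5 · 7.
Test candidates g = 2, 3, … against the prime factors q ∈ {2, 3, 5, 7} of φ(421): g is a generator iff g^(420/q) ≢ 1 for every such q.
g = 2: 2^210 ≡ 420; 2^140 ≡ 400; 2^84 ≡ 279; 2^60 ≡ 370 — none is 1, so 2 is a primitive root.
So 2 is the smallest generator of (Z/421Z)^×.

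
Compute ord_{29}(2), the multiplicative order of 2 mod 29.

Since 2 ∈ (Z/29Z)^×, its order divides φ(29) = 29 − 1 = 28 = 2^2 · 7.
Divisors of 28: 1, 2, 4, 7, 14, 28.
Compute 2^d (mod 29) for the divisors d until we hit 1:
2^1 ≡ 2
2^2 ≡ 4
2^4 ≡ 16
2^7 ≡ 12
2^14 ≡ 28
2^28 ≡ 1
Therefore the multiplicative order of 2 modulo 29 is 28.

28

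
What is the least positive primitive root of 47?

φ(47) = 47 − 1 = 46 = 2 · 23.
Test candidates g = 2, 3, … against the prime factors q ∈ {2, 23} of φ(47): g is a generator iff g^(46/q) ≢ 1 for every such q.
g = 2: 2^23 ≡ 1 — hits 1, so not a primitive root.
g = 3: 3^23 ≡ 1 — hits 1, so not a primitive root.
g = 4: 4^23 ≡ 1 — hits 1, so not a primitive root.
g = 5: 5^23 ≡ 46; 5^2 ≡ 25 — none is 1, so 5 is a primitive root.
The smallest primitive root modulo 47 is 5.

5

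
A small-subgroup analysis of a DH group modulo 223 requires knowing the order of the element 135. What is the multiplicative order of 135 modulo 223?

The order of 135 must divide φ(223) = 223 − 1 = 222 = 2 · 3 · 37.
Divisors of 222: 1, 2, 3, 6, 37, 74, 111, 222.
Test each divisor d:
135^1 ≡ 135 (mod 223)
135^2 ≡ 162 (mod 223)
135^3 ≡ 16 (mod 223)
135^6 ≡ 33 (mod 223)
135^37 ≡ 183 (mod 223)
135^74 ≡ 39 (mod 223)
135^111 ≡ 1 (mod 223) ✓
Hence ord(135) = 111.

111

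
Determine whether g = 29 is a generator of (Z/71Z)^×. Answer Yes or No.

No

φ(71) = 71 − 1 = 70 = 2 · 5 · 7.
An element g generates (Z/71Z)^× iff g^(70/q) ≢ 1 (mod 71) for each prime q ∈ {2, 5, 7}.
29^35 ≡ 1 (mod 71)  [q = 2: ≡ 1 ✗]
29^14 ≡ 57 (mod 71)  [q = 5: ≢ 1 ✓]
29^10 ≡ 48 (mod 71)  [q = 7: ≢ 1 ✓]
Since 29^35 ≡ 1, the order of 29 divides 35 < 70, so 29 is not a primitive root.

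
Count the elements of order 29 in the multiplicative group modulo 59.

28

φ(59) = 59 − 1 = 58 = 2 · 29.
Since (Z/59Z)^× is cyclic of order 58, the number of elements of order d is φ(d) when d | 58 and 0 otherwise.
29 | 58, and φ(29) = 29 − 1 = 28.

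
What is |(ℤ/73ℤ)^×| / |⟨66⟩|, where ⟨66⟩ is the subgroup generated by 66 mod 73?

3

By Lagrange's theorem, ord_73(66) divides φ(73) = 73 − 1 = 72 = 2^3 · 3^2.
Divisors of 72: 1, 2, 3, 4, 6, 8, 9, 12, 18, 24, 36, 72.
Compute 66^d (mod 73) for the divisors d until we hit 1:
66^1 ≡ 66 (mod 73)
66^2 ≡ 49 (mod 73)
66^3 ≡ 22 (mod 73)
66^4 ≡ 65 (mod 73)
66^6 ≡ 46 (mod 73)
66^8 ≡ 64 (mod 73)
66^9 ≡ 63 (mod 73)
66^12 ≡ 72 (mod 73)
66^18 ≡ 27 (mod 73)
66^24 ≡ 1 (mod 73) ✓
So ord_73(66) = 24, hence |⟨66⟩| = 24.
The index is φ(73) / ord(66) = 72 / 24 = 3.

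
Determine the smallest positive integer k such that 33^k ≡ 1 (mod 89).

88

Since 33 ∈ (Z/89Z)^×, its order divides φ(89) = 89 − 1 = 88 = 2^3 · 11.
Divisors of 88: 1, 2, 4, 8, 11, 22, 44, 88.
Check 33^d mod 89 for each divisor in increasing order:
33^1 ≡ 33
33^2 ≡ 21
33^4 ≡ 85
33^8 ≡ 16
33^11 ≡ 52
33^22 ≡ 34
33^44 ≡ 88
33^88 ≡ 1
So ord_89(33) = 88.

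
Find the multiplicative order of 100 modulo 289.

136

By Lagrange's theorem, ord_289(100) divides φ(289) = φ(17^2) = 17·(17−1) = 272 = 2^4 · 17.
Divisors of 272: 1, 2, 4, 8, 16, 17, 34, 68, 136, 272.
Evaluate successive powers at the divisors of 272:
100^1 ≡ 100 (mod 289)
100^2 ≡ 174 (mod 289)
100^4 ≡ 220 (mod 289)
100^8 ≡ 137 (mod 289)
100^16 ≡ 273 (mod 289)
100^17 ≡ 134 (mod 289)
100^34 ≡ 38 (mod 289)
100^68 ≡ 288 (mod 289)
100^136 ≡ 1 (mod 289) ✓
The smallest such exponent is 136, so the order of 100 is 136.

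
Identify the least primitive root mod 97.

φ(97) = 97 − 1 = 96 = 2^5 · 3.
Test candidates g = 2, 3, … against the prime factors q ∈ {2, 3} of φ(97): g is a generator iff g^(96/q) ≢ 1 for every such q.
g = 2: 2^48 ≡ 1 — hits 1, so not a primitive root.
g = 3: 3^48 ≡ 1 — hits 1, so not a primitive root.
g = 4: 4^48 ≡ 1 — hits 1, so not a primitive root.
g = 5: 5^48 ≡ 96; 5^32 ≡ 35 — none is 1, so 5 is a primitive root.
The smallest primitive root modulo 97 is 5.

5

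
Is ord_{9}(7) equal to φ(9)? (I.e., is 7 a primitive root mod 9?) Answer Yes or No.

No

φ(9) = φ(3^2) = 3·(3−1) = 6 = 2 · 3.
7 is a primitive root mod 9 iff 7^(φ(9)/q) ≢ 1 for every prime q | φ(9), i.e. q ∈ {2, 3}.
7^3 ≡ 1 (mod 9)  [q = 2: ≡ 1 ✗]
7^2 ≡ 4 (mod 9)  [q = 3: ≢ 1 ✓]
7^3 ≡ 1 shows ord(7) | 3, strictly less than φ(9); not a primitive root.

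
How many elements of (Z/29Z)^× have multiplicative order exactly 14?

φ(29) = 29 − 1 = 28 = 2^2 · 7.
(Z/29Z)^× is cyclic (|G| = 28); a cyclic group of order m has exactly φ(d) elements of each order d | m, and none otherwise.
14 = 2 · 7 divides 28, and φ(14) = 6.

6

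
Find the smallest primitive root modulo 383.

5

φ(383) = 383 − 1 = 382 = 2 · 191.
g is a primitive root iff g^(382/q) ≢ 1 (mod 383) for each prime q ∈ {2, 191}.
g = 2: 2^191 ≡ 1 — hits 1, so not a primitive root.
g = 3: 3^191 ≡ 1 — hits 1, so not a primitive root.
g = 4: 4^191 ≡ 1 — hits 1, so not a primitive root.
g = 5: 5^191 ≡ 382; 5^2 ≡ 25 — none is 1, so 5 is a primitive root.
So 5 is the smallest generator of (Z/383Z)^×.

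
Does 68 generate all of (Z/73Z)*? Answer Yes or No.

Yes

φ(73) = 73 − 1 = 72 = 2^3 · 3^2.
Test 68^(72/q) mod 73 for each prime factor q of 72:
68^36 ≡ 72 (mod 73)  [q = 2: ≢ 1 ✓]
68^24 ≡ 8 (mod 73)  [q = 3: ≢ 1 ✓]
All checks pass, so 68 has order 72 and is a primitive root modulo 73.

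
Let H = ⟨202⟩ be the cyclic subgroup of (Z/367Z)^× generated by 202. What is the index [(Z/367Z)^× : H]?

Since 202 ∈ (Z/367Z)^×, its order divides φ(367) = 367 − 1 = 366 = 2 · 3 · 61.
Divisors of 366: 1, 2, 3, 6, 61, 122, 183, 366.
Compute 202^d (mod 367) for the divisors d until we hit 1:
202^1 ≡ 202
202^2 ≡ 67
202^3 ≡ 322
202^6 ≡ 190
202^61 ≡ 83
202^122 ≡ 283
202^183 ≡ 1
The order of 202 is 183, so the subgroup it generates has 183 elements.
The index is φ(367) / ord(202) = 366 / 183 = 2.

2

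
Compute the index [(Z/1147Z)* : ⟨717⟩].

18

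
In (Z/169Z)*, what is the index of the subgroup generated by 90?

The order of 90 must divide φ(169) = φ(13^2) = 13·(13−1) = 156 = 2^2 · 3 · 13.
Divisors of 156: 1, 2, 3, 4, 6, 12, 13, 26, 39, 52, 78, 156.
Test each divisor d:
90^1 ≡ 90 (mod 169)
90^2 ≡ 157 (mod 169)
90^3 ≡ 103 (mod 169)
90^4 ≡ 144 (mod 169)
90^6 ≡ 131 (mod 169)
90^12 ≡ 92 (mod 169)
90^13 ≡ 168 (mod 169)
90^26 ≡ 1 (mod 169) ✓
So ord_169(90) = 26, hence |⟨90⟩| = 26.
The index is φ(169) / ord(90) = 156 / 26 = 6.

6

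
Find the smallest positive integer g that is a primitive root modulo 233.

3

φ(233) = 233 − 1 = 232 = 2^3 · 29.
Test candidates g = 2, 3, … against the prime factors q ∈ {2, 29} of φ(233): g is a generator iff g^(232/q) ≢ 1 for every such q.
g = 2: 2^116 ≡ 1 — hits 1, so not a primitive root.
g = 3: 3^116 ≡ 232; 3^8 ≡ 37 — none is 1, so 3 is a primitive root.
The smallest primitive root modulo 233 is 3.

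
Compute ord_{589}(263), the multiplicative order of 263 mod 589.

Since 263 ∈ (Z/589Z)^×, its order divides φ(589) = φ(19·31) = (19−1)·(31−1) = 18·30 = 540 = 2^2 · 3^3 · 5.
Divisors of 540: 1, 2, 3, 4, 5, 6, 9, 10, 12, 15, 18, 20, 27, 30, 36, 45, 54, 60, 90, 108, 135, 180, 270, 540.
Check 263^d mod 589 for each divisor in increasing order:
263^1 ≡ 263 (mod 589)
263^2 ≡ 256 (mod 589)
263^3 ≡ 182 (mod 589)
263^4 ≡ 157 (mod 589)
263^5 ≡ 61 (mod 589)
263^6 ≡ 140 (mod 589)
263^9 ≡ 153 (mod 589)
263^10 ≡ 187 (mod 589)
263^12 ≡ 163 (mod 589)
263^15 ≡ 216 (mod 589)
263^18 ≡ 438 (mod 589)
263^20 ≡ 218 (mod 589)
263^27 ≡ 457 (mod 589)
263^30 ≡ 125 (mod 589)
263^36 ≡ 419 (mod 589)
263^45 ≡ 495 (mod 589)
263^54 ≡ 343 (mod 589)
263^60 ≡ 311 (mod 589)
263^90 ≡ 1 (mod 589) ✓
So ord_589(263) = 90.

90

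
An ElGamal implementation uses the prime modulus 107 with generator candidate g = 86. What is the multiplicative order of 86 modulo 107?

53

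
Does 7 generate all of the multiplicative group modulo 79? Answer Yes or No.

φ(79) = 79 − 1 = 78 = 2 · 3 · 13.
Test 7^(78/q) mod 79 for each prime factor q of 78:
7^39 ≡ 78 (mod 79)  [q = 2: ≢ 1 ✓]
7^26 ≡ 55 (mod 79)  [q = 3: ≢ 1 ✓]
7^6 ≡ 18 (mod 79)  [q = 13: ≢ 1 ✓]
All checks pass, so 7 has order 78 and is a primitive root modulo 79.

Yes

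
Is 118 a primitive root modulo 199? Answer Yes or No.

φ(199) = 199 − 1 = 198 = 2 · 3^2 · 11.
An element g generates (Z/199Z)^× iff g^(198/q) ≢ 1 (mod 199) for each prime q ∈ {2, 3, 11}.
118^99 ≡ 198 (mod 199)  [q = 2: ≢ 1 ✓]
118^66 ≡ 106 (mod 199)  [q = 3: ≢ 1 ✓]
118^18 ≡ 62 (mod 199)  [q = 11: ≢ 1 ✓]
Every test exponent gives a nontrivial residue, hence 118 generates the full group.

Yes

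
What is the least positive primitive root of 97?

φ(97) = 97 − 1 = 96 = 2^5 · 3.
Test candidates g = 2, 3, … against the prime factors q ∈ {2, 3} of φ(97): g is a generator iff g^(96/q) ≢ 1 for every such q.
g = 2: 2^48 ≡ 1 — hits 1, so not a primitive root.
g = 3: 3^48 ≡ 1 — hits 1, so not a primitive root.
g = 4: 4^48 ≡ 1 — hits 1, so not a primitive root.
g = 5: 5^48 ≡ 96; 5^32 ≡ 35 — none is 1, so 5 is a primitive root.
The smallest primitive root modulo 97 is 5.

5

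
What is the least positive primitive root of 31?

3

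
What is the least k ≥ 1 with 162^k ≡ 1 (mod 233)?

58

ord(162) | φ(233) = 233 − 1 = 232 = 2^3 · 29.
Divisors of 232: 1, 2, 4, 8, 29, 58, 116, 232.
Check 162^d mod 233 for each divisor in increasing order:
162^1 ≡ 162 (mod 233)
162^2 ≡ 148 (mod 233)
162^4 ≡ 2 (mod 233)
162^8 ≡ 4 (mod 233)
162^29 ≡ 232 (mod 233)
162^58 ≡ 1 (mod 233) ✓
Therefore the multiplicative order of 162 modulo 233 is 58.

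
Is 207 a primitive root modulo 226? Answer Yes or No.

Yes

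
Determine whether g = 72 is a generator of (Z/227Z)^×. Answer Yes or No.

Yes

φ(227) = 227 − 1 = 226 = 2 · 113.
72 is a primitive root mod 227 iff 72^(φ(227)/q) ≢ 1 for every prime q | φ(227), i.e. q ∈ {2, 113}.
72^113 ≡ 226 (mod 227)  [q = 2: ≢ 1 ✓]
72^2 ≡ 190 (mod 227)  [q = 113: ≢ 1 ✓]
All checks pass, so 72 has order 226 and is a primitive root modulo 227.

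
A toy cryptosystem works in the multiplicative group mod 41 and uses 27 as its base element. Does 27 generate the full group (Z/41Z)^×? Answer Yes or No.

No

φ(41) = 41 − 1 = 40 = 2^3 · 5.
27 is a primitive root mod 41 iff 27^(φ(41)/q) ≢ 1 for every prime q | φ(41), i.e. q ∈ {2, 5}.
27^20 ≡ 40 (mod 41)  [q = 2: ≢ 1 ✓]
27^8 ≡ 1 (mod 41)  [q = 5: ≡ 1 ✗]
The check at q = 5 fails, so 27 generates a proper subgroup.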